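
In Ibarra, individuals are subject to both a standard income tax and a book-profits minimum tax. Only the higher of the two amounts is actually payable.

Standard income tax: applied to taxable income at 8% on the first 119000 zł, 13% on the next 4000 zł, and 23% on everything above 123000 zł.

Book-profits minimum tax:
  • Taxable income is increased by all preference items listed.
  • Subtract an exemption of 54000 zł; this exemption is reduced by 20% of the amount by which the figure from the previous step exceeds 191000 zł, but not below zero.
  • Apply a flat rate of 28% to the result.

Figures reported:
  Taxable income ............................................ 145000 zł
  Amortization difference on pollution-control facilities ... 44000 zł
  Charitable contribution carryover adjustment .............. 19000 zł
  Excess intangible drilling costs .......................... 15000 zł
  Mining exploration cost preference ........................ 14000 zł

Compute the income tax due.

Book-profits minimum tax:
  Adjusted income: 145000 zł + 44000 zł + 19000 zł + 15000 zł + 14000 zł = 237000 zł
  Exemption: 54000 zł − 20% × (237000 zł − 191000 zł) = 54000 zł − 9200 zł = 44800 zł
  Base: 237000 zł − 44800 zł = 192200 zł
  192200 zł × 28% = 53816 zł

Standard income tax:
  119000 zł × 8% = 9520 zł
  4000 zł × 13% = 520 zł
  22000 zł × 23% = 5060 zł
  → 15100 zł

53816 zł > 15100 zł, so the book-profits minimum tax is the binding amount.

53816 zł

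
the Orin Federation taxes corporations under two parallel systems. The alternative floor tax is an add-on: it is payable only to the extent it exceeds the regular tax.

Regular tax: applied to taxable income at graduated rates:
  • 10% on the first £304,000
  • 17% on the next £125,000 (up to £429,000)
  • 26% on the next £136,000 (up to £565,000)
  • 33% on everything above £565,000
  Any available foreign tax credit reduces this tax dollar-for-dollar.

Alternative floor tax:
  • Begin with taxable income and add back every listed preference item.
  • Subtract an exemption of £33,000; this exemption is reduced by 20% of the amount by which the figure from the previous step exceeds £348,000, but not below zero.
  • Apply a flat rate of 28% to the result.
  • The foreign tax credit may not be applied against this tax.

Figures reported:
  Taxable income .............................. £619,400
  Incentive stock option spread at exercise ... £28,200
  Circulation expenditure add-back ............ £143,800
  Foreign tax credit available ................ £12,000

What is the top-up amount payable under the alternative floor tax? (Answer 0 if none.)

Regular tax:
  £304,000 × 10% = £30,400
  £125,000 × 17% = £21,250
  £136,000 × 26% = £35,360
  £54,400 × 33% = £17,952
  → £104,962
  Less foreign tax credit £12,000 → £92,962

Alternative floor tax:
  Adjusted income: £619,400 + £28,200 + £143,800 = £791,400
  Exemption: 20% × (£791,400 − £348,000) = £88,680 ≥ £33,000, so the exemption is fully phased out
  Base: £791,400 − £0 = £791,400
  £791,400 × 28% = £221,592

Excess of alternative floor tax over regular tax: £221,592 − £92,962 = £128,630.

£128,630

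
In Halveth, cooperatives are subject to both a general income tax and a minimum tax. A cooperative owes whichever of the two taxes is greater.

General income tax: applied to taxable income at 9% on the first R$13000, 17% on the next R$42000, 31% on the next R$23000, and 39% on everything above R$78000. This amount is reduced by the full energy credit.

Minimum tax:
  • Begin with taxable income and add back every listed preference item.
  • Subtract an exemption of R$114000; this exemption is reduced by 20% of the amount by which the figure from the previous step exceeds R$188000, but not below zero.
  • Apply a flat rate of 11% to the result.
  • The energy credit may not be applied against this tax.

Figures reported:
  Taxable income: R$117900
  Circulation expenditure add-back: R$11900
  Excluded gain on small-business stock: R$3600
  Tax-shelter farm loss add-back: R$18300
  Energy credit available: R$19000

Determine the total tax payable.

Minimum tax:
  Adjusted income: R$117900 + R$11900 + R$3600 + R$18300 = R$151700
  Exemption: R$151700 ≤ R$188000, so full R$114000 applies
  Base: R$151700 − R$114000 = R$37700
  R$37700 × 11% = R$4147

General income tax:
  R$13000 × 9% = R$1170
  R$42000 × 17% = R$7140
  R$23000 × 31% = R$7130
  R$39900 × 39% = R$15561
  → R$31001
  Less energy credit R$19000 → R$12001

R$12001 > R$4147, so the general income tax governs.

R$12001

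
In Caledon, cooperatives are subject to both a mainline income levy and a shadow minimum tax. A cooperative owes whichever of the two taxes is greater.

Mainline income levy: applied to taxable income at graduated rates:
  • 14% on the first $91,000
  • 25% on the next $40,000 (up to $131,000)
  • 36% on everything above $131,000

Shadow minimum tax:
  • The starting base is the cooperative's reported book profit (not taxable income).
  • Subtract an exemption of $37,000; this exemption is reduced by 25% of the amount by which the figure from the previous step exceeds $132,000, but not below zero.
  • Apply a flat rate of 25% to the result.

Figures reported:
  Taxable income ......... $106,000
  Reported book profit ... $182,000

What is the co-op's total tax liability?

Mainline income levy:
  $91,000 × 14% = $12,740
  $15,000 × 25% = $3,750
  → $16,490

Shadow minimum tax:
  Base (reported book profit): $182,000
  Exemption: $37,000 − 25% × ($182,000 − $132,000) = $37,000 − $12,500 = $24,500
  Base: $182,000 − $24,500 = $157,500
  $157,500 × 25% = $39,375

$39,375 > $16,490, so the shadow minimum tax is the binding amount.

$39,375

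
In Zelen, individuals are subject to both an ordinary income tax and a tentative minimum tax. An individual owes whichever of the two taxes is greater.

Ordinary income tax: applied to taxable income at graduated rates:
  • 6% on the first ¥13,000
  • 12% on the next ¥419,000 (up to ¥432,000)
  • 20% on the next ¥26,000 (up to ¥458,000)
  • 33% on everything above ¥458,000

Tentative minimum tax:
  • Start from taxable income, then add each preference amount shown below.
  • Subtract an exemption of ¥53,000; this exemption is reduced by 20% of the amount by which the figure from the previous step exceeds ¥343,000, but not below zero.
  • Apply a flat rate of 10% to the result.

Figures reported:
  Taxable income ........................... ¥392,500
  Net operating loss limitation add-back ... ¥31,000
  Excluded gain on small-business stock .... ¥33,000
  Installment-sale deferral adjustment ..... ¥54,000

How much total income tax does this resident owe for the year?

¥49,100

Ordinary income tax:
  ¥13,000 × 6% = ¥780
  ¥379,500 × 12% = ¥45,540
  → ¥46,320

Tentative minimum tax:
  Adjusted income: ¥392,500 + ¥31,000 + ¥33,000 + ¥54,000 = ¥510,500
  Exemption: ¥53,000 − 20% × (¥510,500 − ¥343,000) = ¥53,000 − ¥33,500 = ¥19,500
  Base: ¥510,500 − ¥19,500 = ¥491,000
  ¥491,000 × 10% = ¥49,100

¥49,100 > ¥46,320, so the tentative minimum tax is the binding amount.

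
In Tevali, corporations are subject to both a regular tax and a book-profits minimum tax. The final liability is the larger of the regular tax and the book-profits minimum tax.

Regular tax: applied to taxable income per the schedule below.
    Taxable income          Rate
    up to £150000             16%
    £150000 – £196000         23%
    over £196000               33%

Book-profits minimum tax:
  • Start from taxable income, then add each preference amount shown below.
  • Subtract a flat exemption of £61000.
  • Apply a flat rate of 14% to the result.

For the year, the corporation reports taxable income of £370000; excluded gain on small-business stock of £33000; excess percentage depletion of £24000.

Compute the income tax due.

£92000

Book-profits minimum tax:
  Adjusted income: £370000 + £33000 + £24000 = £427000
  Less exemption £61000 → base £366000
  £366000 × 14% = £51240

Regular tax:
  £150000 × 16% = £24000
  £46000 × 23% = £10580
  £174000 × 33% = £57420
  → £92000

£92000 > £51240, so the regular tax governs.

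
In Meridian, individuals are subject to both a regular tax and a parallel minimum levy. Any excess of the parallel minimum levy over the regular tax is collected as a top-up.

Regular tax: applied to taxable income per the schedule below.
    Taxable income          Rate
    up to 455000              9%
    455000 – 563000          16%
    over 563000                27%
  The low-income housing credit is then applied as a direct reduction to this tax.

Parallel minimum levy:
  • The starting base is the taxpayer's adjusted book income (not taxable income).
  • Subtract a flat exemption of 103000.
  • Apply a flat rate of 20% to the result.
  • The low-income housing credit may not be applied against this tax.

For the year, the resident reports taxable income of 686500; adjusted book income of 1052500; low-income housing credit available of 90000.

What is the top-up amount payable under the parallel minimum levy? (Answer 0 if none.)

188325

Parallel minimum levy:
  Base (adjusted book income): 1052500
  Less exemption 103000 → base 949500
  949500 × 20% = 189900

Regular tax:
  455000 × 9% = 40950
  108000 × 16% = 17280
  123500 × 27% = 33345
  → 91575
  Less low-income housing credit 90000 → 1575

Excess of parallel minimum levy over regular tax: 189900 − 1575 = 188325.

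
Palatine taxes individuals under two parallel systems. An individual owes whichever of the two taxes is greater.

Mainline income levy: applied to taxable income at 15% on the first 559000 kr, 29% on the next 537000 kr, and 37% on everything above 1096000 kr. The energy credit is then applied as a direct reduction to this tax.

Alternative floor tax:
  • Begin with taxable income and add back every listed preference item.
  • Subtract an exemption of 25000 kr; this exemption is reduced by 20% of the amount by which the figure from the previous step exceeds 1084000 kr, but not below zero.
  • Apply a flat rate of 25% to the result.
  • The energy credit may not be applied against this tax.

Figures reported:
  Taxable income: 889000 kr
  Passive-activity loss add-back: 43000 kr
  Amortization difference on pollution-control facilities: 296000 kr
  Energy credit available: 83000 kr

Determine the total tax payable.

Mainline income levy:
  559000 kr × 15% = 83850 kr
  330000 kr × 29% = 95700 kr
  → 179550 kr
  Less energy credit 83000 kr → 96550 kr

Alternative floor tax:
  Adjusted income: 889000 kr + 43000 kr + 296000 kr = 1228000 kr
  Exemption: 20% × (1228000 kr − 1084000 kr) = 28800 kr ≥ 25000 kr, so the exemption is fully phased out
  Base: 1228000 kr − 0 kr = 1228000 kr
  1228000 kr × 25% = 307000 kr

307000 kr > 96550 kr, so the alternative floor tax is the binding amount.

307000 kr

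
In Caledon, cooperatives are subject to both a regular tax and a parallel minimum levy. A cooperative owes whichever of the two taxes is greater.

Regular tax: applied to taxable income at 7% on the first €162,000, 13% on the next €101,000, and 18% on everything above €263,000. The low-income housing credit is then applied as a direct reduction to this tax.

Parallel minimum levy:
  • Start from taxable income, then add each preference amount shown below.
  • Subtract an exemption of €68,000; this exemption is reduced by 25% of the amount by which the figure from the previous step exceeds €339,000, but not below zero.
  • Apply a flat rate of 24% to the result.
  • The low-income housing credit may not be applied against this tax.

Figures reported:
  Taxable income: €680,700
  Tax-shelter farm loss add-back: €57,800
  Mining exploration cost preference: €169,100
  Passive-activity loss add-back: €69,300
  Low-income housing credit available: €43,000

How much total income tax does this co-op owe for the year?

€234,456

Parallel minimum levy:
  Adjusted income: €680,700 + €57,800 + €169,100 + €69,300 = €976,900
  Exemption: 25% × (€976,900 − €339,000) = €159,475 ≥ €68,000, so the exemption is fully phased out
  Base: €976,900 − €0 = €976,900
  €976,900 × 24% = €234,456

Regular tax:
  €162,000 × 7% = €11,340
  €101,000 × 13% = €13,130
  €417,700 × 18% = €75,186
  → €99,656
  Less low-income housing credit €43,000 → €56,656

€234,456 > €56,656, so the parallel minimum levy is the binding amount.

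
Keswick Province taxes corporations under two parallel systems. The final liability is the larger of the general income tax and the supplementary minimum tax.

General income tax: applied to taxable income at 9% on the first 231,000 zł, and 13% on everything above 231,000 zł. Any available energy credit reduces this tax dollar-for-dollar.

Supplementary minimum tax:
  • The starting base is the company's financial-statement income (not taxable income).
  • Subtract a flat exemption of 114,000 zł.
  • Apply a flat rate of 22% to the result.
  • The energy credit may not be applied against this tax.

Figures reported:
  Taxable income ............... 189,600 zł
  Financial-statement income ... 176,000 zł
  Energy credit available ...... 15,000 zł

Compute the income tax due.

13,640 zł

Supplementary minimum tax:
  Base (financial-statement income): 176,000 zł
  Less exemption 114,000 zł → base 62,000 zł
  62,000 zł × 22% = 13,640 zł

General income tax:
  189,600 zł × 9% = 17,064 zł
  Less energy credit 15,000 zł → 2,064 zł

13,640 zł > 2,064 zł, so the supplementary minimum tax is the binding amount.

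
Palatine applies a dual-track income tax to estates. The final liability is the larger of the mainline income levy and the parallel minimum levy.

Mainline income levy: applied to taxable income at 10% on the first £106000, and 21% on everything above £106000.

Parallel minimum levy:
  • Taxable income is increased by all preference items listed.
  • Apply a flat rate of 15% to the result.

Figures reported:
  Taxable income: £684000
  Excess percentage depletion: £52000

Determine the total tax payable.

Parallel minimum levy:
  Adjusted income: £684000 + £52000 = £736000
  £736000 × 15% = £110400

Mainline income levy:
  £106000 × 10% = £10600
  £578000 × 21% = £121380
  → £131980

£131980 > £110400, so the mainline income levy governs.

£131980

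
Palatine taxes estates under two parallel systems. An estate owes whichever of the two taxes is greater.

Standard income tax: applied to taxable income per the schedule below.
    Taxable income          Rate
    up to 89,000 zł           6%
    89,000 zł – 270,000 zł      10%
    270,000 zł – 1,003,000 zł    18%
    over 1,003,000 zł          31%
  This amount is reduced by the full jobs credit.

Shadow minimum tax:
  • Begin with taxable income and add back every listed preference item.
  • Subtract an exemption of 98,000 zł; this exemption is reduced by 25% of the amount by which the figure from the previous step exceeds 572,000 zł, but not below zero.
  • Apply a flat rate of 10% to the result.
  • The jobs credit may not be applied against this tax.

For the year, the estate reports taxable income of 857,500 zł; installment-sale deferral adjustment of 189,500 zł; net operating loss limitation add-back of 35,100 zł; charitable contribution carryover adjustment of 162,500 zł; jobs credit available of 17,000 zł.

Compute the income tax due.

Standard income tax:
  89,000 zł × 6% = 5,340 zł
  181,000 zł × 10% = 18,100 zł
  587,500 zł × 18% = 105,750 zł
  → 129,190 zł
  Less jobs credit 17,000 zł → 112,190 zł

Shadow minimum tax:
  Adjusted income: 857,500 zł + 189,500 zł + 35,100 zł + 162,500 zł = 1,244,600 zł
  Exemption: 25% × (1,244,600 zł − 572,000 zł) = 168,150 zł ≥ 98,000 zł, so the exemption is fully phased out
  Base: 1,244,600 zł − 0 zł = 1,244,600 zł
  1,244,600 zł × 10% = 124,460 zł

124,460 zł > 112,190 zł, so the shadow minimum tax is the binding amount.

124,460 zł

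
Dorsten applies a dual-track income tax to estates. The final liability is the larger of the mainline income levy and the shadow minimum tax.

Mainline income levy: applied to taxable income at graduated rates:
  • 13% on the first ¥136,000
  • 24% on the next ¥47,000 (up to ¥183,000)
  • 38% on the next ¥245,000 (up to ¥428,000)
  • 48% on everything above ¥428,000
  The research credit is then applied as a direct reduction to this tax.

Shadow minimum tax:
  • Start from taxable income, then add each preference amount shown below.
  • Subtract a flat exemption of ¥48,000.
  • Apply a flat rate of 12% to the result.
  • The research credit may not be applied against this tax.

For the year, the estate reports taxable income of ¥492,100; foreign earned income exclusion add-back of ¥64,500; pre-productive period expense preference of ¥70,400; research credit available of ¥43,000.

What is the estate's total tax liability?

Mainline income levy:
  ¥136,000 × 13% = ¥17,680
  ¥47,000 × 24% = ¥11,280
  ¥245,000 × 38% = ¥93,100
  ¥64,100 × 48% = ¥30,768
  → ¥152,828
  Less research credit ¥43,000 → ¥109,828

Shadow minimum tax:
  Adjusted income: ¥492,100 + ¥64,500 + ¥70,400 = ¥627,000
  Less exemption ¥48,000 → base ¥579,000
  ¥579,000 × 12% = ¥69,480

¥109,828 > ¥69,480, so the mainline income levy governs.

¥109,828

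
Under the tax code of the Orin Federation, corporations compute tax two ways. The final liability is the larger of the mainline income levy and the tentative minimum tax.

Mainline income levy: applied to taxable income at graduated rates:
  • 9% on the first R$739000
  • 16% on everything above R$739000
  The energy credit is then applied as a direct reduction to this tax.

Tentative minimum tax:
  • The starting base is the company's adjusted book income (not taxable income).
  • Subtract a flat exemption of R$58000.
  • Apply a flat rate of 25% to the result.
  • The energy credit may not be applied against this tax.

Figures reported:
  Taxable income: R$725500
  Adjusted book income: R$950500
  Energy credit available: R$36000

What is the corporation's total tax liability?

R$223125

Tentative minimum tax:
  Base (adjusted book income): R$950500
  Less exemption R$58000 → base R$892500
  R$892500 × 25% = R$223125

Mainline income levy:
  R$725500 × 9% = R$65295
  Less energy credit R$36000 → R$29295

R$223125 > R$29295, so the tentative minimum tax is the binding amount.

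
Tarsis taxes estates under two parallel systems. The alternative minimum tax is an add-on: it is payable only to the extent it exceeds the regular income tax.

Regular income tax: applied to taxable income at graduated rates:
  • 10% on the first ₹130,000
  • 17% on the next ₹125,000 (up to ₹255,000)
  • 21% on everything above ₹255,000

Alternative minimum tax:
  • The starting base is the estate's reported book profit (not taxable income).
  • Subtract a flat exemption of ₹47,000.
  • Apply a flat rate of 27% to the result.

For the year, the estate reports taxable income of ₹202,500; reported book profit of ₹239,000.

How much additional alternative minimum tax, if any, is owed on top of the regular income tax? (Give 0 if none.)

₹26,515

Alternative minimum tax:
  Base (reported book profit): ₹239,000
  Less exemption ₹47,000 → base ₹192,000
  ₹192,000 × 27% = ₹51,840

Regular income tax:
  ₹130,000 × 10% = ₹13,000
  ₹72,500 × 17% = ₹12,325
  → ₹25,325

Excess of alternative minimum tax over regular income tax: ₹51,840 − ₹25,325 = ₹26,515.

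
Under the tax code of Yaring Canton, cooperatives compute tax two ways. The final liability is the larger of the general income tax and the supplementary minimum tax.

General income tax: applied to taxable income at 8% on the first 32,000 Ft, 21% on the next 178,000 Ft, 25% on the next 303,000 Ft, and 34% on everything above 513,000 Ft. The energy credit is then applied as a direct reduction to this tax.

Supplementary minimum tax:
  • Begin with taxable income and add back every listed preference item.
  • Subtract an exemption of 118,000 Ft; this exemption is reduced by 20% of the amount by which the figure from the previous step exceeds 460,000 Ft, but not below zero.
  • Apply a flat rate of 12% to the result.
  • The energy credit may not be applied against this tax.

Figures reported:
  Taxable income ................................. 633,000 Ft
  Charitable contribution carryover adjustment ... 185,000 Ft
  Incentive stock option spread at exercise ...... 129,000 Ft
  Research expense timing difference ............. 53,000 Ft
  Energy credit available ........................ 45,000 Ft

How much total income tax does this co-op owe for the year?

118,800 Ft

Supplementary minimum tax:
  Adjusted income: 633,000 Ft + 185,000 Ft + 129,000 Ft + 53,000 Ft = 1,000,000 Ft
  Exemption: 118,000 Ft − 20% × (1,000,000 Ft − 460,000 Ft) = 118,000 Ft − 108,000 Ft = 10,000 Ft
  Base: 1,000,000 Ft − 10,000 Ft = 990,000 Ft
  990,000 Ft × 12% = 118,800 Ft

General income tax:
  32,000 Ft × 8% = 2,560 Ft
  178,000 Ft × 21% = 37,380 Ft
  303,000 Ft × 25% = 75,750 Ft
  120,000 Ft × 34% = 40,800 Ft
  → 156,490 Ft
  Less energy credit 45,000 Ft → 111,490 Ft

118,800 Ft > 111,490 Ft, so the supplementary minimum tax is the binding amount.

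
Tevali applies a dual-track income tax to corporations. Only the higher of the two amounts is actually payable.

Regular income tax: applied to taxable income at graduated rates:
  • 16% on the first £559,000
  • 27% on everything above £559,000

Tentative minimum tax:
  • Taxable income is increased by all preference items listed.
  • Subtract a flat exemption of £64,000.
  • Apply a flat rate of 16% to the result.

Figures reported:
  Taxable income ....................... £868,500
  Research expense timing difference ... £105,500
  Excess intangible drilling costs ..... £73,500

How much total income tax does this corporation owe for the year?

£173,005

Regular income tax:
  £559,000 × 16% = £89,440
  £309,500 × 27% = £83,565
  → £173,005

Tentative minimum tax:
  Adjusted income: £868,500 + £105,500 + £73,500 = £1,047,500
  Less exemption £64,000 → base £983,500
  £983,500 × 16% = £157,360

£173,005 > £157,360, so the regular income tax governs.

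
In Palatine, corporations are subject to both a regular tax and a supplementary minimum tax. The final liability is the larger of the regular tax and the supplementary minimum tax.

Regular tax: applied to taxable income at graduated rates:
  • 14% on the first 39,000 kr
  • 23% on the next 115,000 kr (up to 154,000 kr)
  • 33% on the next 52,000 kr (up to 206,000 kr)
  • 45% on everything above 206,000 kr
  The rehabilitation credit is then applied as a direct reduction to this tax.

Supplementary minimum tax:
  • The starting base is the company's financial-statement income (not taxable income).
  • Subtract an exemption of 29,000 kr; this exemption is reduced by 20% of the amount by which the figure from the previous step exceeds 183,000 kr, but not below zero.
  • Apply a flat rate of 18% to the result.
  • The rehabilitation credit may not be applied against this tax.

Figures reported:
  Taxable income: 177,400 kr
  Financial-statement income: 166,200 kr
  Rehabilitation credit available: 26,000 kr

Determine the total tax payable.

Regular tax:
  39,000 kr × 14% = 5,460 kr
  115,000 kr × 23% = 26,450 kr
  23,400 kr × 33% = 7,722 kr
  → 39,632 kr
  Less rehabilitation credit 26,000 kr → 13,632 kr

Supplementary minimum tax:
  Base (financial-statement income): 166,200 kr
  Exemption: 166,200 kr ≤ 183,000 kr, so full 29,000 kr applies
  Base: 166,200 kr − 29,000 kr = 137,200 kr
  137,200 kr × 18% = 24,696 kr

24,696 kr > 13,632 kr, so the supplementary minimum tax is the binding amount.

24,696 kr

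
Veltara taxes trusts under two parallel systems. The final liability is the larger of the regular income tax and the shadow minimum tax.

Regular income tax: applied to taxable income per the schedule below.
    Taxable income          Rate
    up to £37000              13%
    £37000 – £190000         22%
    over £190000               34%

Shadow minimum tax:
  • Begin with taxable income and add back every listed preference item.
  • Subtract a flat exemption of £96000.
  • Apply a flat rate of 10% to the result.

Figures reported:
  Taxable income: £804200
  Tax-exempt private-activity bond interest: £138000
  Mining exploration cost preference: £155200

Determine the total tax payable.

Regular income tax:
  £37000 × 13% = £4810
  £153000 × 22% = £33660
  £614200 × 34% = £208828
  → £247298

Shadow minimum tax:
  Adjusted income: £804200 + £138000 + £155200 = £1097400
  Less exemption £96000 → base £1001400
  £1001400 × 10% = £100140

£247298 > £100140, so the regular income tax governs.

£247298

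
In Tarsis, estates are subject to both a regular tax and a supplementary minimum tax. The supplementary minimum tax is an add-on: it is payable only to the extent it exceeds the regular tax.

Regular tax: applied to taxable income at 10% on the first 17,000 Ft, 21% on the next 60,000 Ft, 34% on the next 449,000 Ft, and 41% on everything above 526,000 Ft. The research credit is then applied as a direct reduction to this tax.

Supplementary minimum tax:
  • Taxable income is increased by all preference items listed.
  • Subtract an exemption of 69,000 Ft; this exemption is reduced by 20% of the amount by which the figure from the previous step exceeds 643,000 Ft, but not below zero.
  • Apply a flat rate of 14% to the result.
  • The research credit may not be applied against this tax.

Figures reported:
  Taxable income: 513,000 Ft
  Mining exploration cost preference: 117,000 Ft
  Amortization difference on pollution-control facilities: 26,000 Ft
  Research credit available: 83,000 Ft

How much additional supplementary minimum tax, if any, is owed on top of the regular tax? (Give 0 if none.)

Regular tax:
  17,000 Ft × 10% = 1,700 Ft
  60,000 Ft × 21% = 12,600 Ft
  436,000 Ft × 34% = 148,240 Ft
  → 162,540 Ft
  Less research credit 83,000 Ft → 79,540 Ft

Supplementary minimum tax:
  Adjusted income: 513,000 Ft + 117,000 Ft + 26,000 Ft = 656,000 Ft
  Exemption: 69,000 Ft − 20% × (656,000 Ft − 643,000 Ft) = 69,000 Ft − 2,600 Ft = 66,400 Ft
  Base: 656,000 Ft − 66,400 Ft = 589,600 Ft
  589,600 Ft × 14% = 82,544 Ft

Excess of supplementary minimum tax over regular tax: 82,544 Ft − 79,540 Ft = 3,004 Ft.

3,004 Ft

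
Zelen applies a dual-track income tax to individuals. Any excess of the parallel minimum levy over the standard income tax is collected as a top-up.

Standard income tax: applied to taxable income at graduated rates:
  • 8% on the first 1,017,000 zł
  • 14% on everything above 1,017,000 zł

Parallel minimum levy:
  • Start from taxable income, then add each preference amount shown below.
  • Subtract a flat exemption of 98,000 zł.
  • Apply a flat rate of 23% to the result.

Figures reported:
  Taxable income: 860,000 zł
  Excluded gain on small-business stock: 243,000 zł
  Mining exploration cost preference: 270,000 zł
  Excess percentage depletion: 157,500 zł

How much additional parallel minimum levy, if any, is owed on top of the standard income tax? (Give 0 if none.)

260,675 zł

Parallel minimum levy:
  Adjusted income: 860,000 zł + 243,000 zł + 270,000 zł + 157,500 zł = 1,530,500 zł
  Less exemption 98,000 zł → base 1,432,500 zł
  1,432,500 zł × 23% = 329,475 zł

Standard income tax:
  860,000 zł × 8% = 68,800 zł

Excess of parallel minimum levy over standard income tax: 329,475 zł − 68,800 zł = 260,675 zł.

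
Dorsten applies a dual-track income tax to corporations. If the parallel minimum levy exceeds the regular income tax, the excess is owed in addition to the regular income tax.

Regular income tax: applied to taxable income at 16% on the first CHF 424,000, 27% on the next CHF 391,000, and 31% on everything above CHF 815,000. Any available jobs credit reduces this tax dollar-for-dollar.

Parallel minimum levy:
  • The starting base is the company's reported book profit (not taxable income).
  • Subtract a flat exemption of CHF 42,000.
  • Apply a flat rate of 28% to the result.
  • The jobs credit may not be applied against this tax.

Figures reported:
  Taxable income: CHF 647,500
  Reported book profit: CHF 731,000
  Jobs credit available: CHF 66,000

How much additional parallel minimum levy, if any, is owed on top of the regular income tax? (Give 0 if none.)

CHF 130,735

Regular income tax:
  CHF 424,000 × 16% = CHF 67,840
  CHF 223,500 × 27% = CHF 60,345
  → CHF 128,185
  Less jobs credit CHF 66,000 → CHF 62,185

Parallel minimum levy:
  Base (reported book profit): CHF 731,000
  Less exemption CHF 42,000 → base CHF 689,000
  CHF 689,000 × 28% = CHF 192,920

Excess of parallel minimum levy over regular income tax: CHF 192,920 − CHF 62,185 = CHF 130,735.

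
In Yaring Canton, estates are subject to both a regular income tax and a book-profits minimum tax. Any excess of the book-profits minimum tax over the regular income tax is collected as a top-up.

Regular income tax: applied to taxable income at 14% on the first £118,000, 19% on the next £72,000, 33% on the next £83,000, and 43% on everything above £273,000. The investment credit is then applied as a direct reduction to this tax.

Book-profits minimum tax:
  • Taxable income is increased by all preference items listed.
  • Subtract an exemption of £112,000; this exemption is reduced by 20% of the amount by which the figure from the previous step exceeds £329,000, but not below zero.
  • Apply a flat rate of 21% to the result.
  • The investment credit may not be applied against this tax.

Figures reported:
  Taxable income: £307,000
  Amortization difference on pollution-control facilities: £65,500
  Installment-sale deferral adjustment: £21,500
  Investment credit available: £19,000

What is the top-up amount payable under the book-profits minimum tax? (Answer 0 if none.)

Regular income tax:
  £118,000 × 14% = £16,520
  £72,000 × 19% = £13,680
  £83,000 × 33% = £27,390
  £34,000 × 43% = £14,620
  → £72,210
  Less investment credit £19,000 → £53,210

Book-profits minimum tax:
  Adjusted income: £307,000 + £65,500 + £21,500 = £394,000
  Exemption: £112,000 − 20% × (£394,000 − £329,000) = £112,000 − £13,000 = £99,000
  Base: £394,000 − £99,000 = £295,000
  £295,000 × 21% = £61,950

Excess of book-profits minimum tax over regular income tax: £61,950 − £53,210 = £8,740.

£8,740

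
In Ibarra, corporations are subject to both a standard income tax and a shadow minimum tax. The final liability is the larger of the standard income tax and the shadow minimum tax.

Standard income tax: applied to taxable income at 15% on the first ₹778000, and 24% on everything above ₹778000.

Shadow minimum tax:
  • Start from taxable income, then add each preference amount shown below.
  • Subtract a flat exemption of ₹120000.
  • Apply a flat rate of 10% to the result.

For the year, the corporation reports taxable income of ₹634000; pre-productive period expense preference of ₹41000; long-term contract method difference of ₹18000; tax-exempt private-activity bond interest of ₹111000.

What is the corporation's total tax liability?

₹95100

Shadow minimum tax:
  Adjusted income: ₹634000 + ₹41000 + ₹18000 + ₹111000 = ₹804000
  Less exemption ₹120000 → base ₹684000
  ₹684000 × 10% = ₹68400

Standard income tax:
  ₹634000 × 15% = ₹95100

₹95100 > ₹68400, so the standard income tax governs.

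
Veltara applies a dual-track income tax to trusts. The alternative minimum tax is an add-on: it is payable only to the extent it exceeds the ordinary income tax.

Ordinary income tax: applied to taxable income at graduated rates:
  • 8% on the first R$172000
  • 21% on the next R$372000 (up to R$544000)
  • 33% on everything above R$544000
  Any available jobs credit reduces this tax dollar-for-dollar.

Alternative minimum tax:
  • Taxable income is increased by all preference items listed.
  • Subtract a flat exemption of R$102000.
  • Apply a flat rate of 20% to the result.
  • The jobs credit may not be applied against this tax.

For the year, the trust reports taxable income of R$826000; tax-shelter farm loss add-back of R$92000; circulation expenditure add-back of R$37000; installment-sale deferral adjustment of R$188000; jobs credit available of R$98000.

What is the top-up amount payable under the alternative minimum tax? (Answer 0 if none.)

R$121260

Ordinary income tax:
  R$172000 × 8% = R$13760
  R$372000 × 21% = R$78120
  R$282000 × 33% = R$93060
  → R$184940
  Less jobs credit R$98000 → R$86940

Alternative minimum tax:
  Adjusted income: R$826000 + R$92000 + R$37000 + R$188000 = R$1143000
  Less exemption R$102000 → base R$1041000
  R$1041000 × 20% = R$208200

Excess of alternative minimum tax over ordinary income tax: R$208200 − R$86940 = R$121260.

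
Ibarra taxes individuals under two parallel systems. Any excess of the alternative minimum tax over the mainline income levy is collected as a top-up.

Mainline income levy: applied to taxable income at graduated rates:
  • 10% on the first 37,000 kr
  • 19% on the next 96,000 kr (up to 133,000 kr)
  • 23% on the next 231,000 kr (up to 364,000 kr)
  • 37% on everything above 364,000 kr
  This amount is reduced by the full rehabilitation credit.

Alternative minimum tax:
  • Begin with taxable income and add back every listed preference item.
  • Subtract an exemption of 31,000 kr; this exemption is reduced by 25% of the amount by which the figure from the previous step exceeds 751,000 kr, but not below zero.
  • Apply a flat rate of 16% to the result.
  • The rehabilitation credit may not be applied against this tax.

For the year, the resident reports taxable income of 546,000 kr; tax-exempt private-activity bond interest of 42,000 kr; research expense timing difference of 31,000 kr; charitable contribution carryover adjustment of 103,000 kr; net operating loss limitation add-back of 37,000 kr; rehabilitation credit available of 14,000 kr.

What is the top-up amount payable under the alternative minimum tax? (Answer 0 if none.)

Mainline income levy:
  37,000 kr × 10% = 3,700 kr
  96,000 kr × 19% = 18,240 kr
  231,000 kr × 23% = 53,130 kr
  182,000 kr × 37% = 67,340 kr
  → 142,410 kr
  Less rehabilitation credit 14,000 kr → 128,410 kr

Alternative minimum tax:
  Adjusted income: 546,000 kr + 42,000 kr + 31,000 kr + 103,000 kr + 37,000 kr = 759,000 kr
  Exemption: 31,000 kr − 25% × (759,000 kr − 751,000 kr) = 31,000 kr − 2,000 kr = 29,000 kr
  Base: 759,000 kr − 29,000 kr = 730,000 kr
  730,000 kr × 16% = 116,800 kr

116,800 kr ≤ 128,410 kr, so no add-on is due.

0 kr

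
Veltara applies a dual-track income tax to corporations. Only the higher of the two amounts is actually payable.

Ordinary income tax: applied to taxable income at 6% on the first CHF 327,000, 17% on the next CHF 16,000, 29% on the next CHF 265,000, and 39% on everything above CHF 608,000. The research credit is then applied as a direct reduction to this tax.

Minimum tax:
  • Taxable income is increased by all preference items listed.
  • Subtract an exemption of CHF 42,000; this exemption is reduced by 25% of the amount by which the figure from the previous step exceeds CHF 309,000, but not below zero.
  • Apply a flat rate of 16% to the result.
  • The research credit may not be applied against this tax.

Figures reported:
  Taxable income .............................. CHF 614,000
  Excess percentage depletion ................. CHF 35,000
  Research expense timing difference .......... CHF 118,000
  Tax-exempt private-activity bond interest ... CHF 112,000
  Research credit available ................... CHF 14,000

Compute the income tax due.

Minimum tax:
  Adjusted income: CHF 614,000 + CHF 35,000 + CHF 118,000 + CHF 112,000 = CHF 879,000
  Exemption: 25% × (CHF 879,000 − CHF 309,000) = CHF 142,500 ≥ CHF 42,000, so the exemption is fully phased out
  Base: CHF 879,000 − CHF 0 = CHF 879,000
  CHF 879,000 × 16% = CHF 140,640

Ordinary income tax:
  CHF 327,000 × 6% = CHF 19,620
  CHF 16,000 × 17% = CHF 2,720
  CHF 265,000 × 29% = CHF 76,850
  CHF 6,000 × 39% = CHF 2,340
  → CHF 101,530
  Less research credit CHF 14,000 → CHF 87,530

CHF 140,640 > CHF 87,530, so the minimum tax is the binding amount.

CHF 140,640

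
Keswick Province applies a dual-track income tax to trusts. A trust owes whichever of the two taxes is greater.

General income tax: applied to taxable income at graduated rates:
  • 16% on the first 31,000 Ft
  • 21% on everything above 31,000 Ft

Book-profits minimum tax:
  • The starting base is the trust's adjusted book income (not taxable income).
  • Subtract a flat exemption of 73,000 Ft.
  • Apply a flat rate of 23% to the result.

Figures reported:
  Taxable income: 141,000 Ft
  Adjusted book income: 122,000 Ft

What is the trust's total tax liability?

General income tax:
  31,000 Ft × 16% = 4,960 Ft
  110,000 Ft × 21% = 23,100 Ft
  → 28,060 Ft

Book-profits minimum tax:
  Base (adjusted book income): 122,000 Ft
  Less exemption 73,000 Ft → base 49,000 Ft
  49,000 Ft × 23% = 11,270 Ft

28,060 Ft > 11,270 Ft, so the general income tax governs.

28,060 Ft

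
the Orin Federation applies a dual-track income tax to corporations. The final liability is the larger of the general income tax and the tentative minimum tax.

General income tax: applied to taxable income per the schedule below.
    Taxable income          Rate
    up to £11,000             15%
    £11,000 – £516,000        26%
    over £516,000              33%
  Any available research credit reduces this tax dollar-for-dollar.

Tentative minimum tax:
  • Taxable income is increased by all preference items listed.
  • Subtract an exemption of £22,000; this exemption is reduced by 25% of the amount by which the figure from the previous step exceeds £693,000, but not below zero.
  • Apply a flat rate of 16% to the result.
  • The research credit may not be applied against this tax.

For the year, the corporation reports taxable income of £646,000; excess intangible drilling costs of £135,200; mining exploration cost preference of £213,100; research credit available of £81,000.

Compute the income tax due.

General income tax:
  £11,000 × 15% = £1,650
  £505,000 × 26% = £131,300
  £130,000 × 33% = £42,900
  → £175,850
  Less research credit £81,000 → £94,850

Tentative minimum tax:
  Adjusted income: £646,000 + £135,200 + £213,100 = £994,300
  Exemption: 25% × (£994,300 − £693,000) = £75,325 ≥ £22,000, so the exemption is fully phased out
  Base: £994,300 − £0 = £994,300
  £994,300 × 16% = £159,088

£159,088 > £94,850, so the tentative minimum tax is the binding amount.

£159,088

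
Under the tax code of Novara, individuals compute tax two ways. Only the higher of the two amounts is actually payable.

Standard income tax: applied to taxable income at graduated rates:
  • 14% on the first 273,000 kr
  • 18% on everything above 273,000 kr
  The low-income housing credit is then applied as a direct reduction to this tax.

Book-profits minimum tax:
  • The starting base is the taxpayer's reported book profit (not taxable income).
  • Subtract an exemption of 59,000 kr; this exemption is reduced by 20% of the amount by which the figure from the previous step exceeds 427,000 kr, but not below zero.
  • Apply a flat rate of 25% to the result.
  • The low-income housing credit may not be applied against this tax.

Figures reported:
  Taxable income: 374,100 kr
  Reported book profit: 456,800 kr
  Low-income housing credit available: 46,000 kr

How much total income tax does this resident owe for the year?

100,940 kr

Standard income tax:
  273,000 kr × 14% = 38,220 kr
  101,100 kr × 18% = 18,198 kr
  → 56,418 kr
  Less low-income housing credit 46,000 kr → 10,418 kr

Book-profits minimum tax:
  Base (reported book profit): 456,800 kr
  Exemption: 59,000 kr − 20% × (456,800 kr − 427,000 kr) = 59,000 kr − 5,960 kr = 53,040 kr
  Base: 456,800 kr − 53,040 kr = 403,760 kr
  403,760 kr × 25% = 100,940 kr

100,940 kr > 10,418 kr, so the book-profits minimum tax is the binding amount.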